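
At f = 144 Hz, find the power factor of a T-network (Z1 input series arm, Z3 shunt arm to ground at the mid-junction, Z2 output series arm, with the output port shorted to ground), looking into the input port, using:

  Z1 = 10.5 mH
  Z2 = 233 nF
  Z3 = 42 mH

Step 1 — Angular frequency: ω = 2π·f = 2π·144 = 904.8 rad/s.
Step 2 — Component impedances:
  Z1: Z = jωL = j·904.8·0.0105 = 0 + j9.5 Ω
  Z2: Z = 1/(jωC) = -j/(ω·C) = 0 - j4744 Ω
  Z3: Z = jωL = j·904.8·0.042 = 0 + j38 Ω
Step 3 — With the output port shorted to ground, the output series arm Z2 runs from the junction to ground; the shunt arm Z3 also runs from the junction to ground. They appear in parallel: Z3 || Z2 = 0 + j38.31 Ω.
Step 4 — Series with input arm Z1: Z_in = Z1 + (Z3 || Z2) = 0 + j47.81 Ω = 47.81∠90.0° Ω.
Step 5 — Power factor: PF = cos(φ) = Re(Z)/|Z| = 0/47.81 = 0.
Step 6 — Type: Im(Z) = 47.81 ⇒ lagging (phase φ = 90.0°).

PF = 0 (lagging, φ = 90.0°)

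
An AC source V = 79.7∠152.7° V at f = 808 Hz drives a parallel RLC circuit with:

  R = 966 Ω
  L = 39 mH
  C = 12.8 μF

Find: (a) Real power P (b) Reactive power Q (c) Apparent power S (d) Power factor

Step 1 — Angular frequency: ω = 2π·f = 2π·808 = 5077 rad/s.
Step 2 — Component impedances:
  R: Z = R = 966 Ω
  L: Z = jωL = j·5077·0.039 = 0 + j198 Ω
  C: Z = 1/(jωC) = -j/(ω·C) = 0 - j15.39 Ω
Step 3 — Parallel combination: 1/Z_total = 1/R + 1/L + 1/C; Z_total = 0.2881 - j16.68 Ω = 16.68∠-89.0° Ω.
Step 4 — Source phasor: V = 79.7∠152.7° V = -70.82 + j36.55 V.
Step 5 — Current: I = V / Z = -2.264 - j4.207 A = 4.777∠-118.3° A.
Step 6 — Complex power: S = V·I* = 6.576 - j380.7 VA.
Step 7 — Real power: P = Re(S) = 6.576 W.
Step 8 — Reactive power: Q = Im(S) = -380.7 VAR.
Step 9 — Apparent power: |S| = 380.8 VA.
Step 10 — Power factor: PF = P/|S| = 0.01727 (leading).

(a) P = 6.576 W  (b) Q = -380.7 VAR  (c) S = 380.8 VA  (d) PF = 0.01727 (leading)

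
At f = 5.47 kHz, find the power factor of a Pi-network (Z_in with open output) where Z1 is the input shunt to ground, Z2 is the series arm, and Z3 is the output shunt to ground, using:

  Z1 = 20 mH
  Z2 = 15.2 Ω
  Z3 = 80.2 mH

Step 1 — Angular frequency: ω = 2π·f = 2π·5470 = 3.437e+04 rad/s.
Step 2 — Component impedances:
  Z1: Z = jωL = j·3.437e+04·0.02 = 0 + j687.4 Ω
  Z2: Z = R = 15.2 Ω
  Z3: Z = jωL = j·3.437e+04·0.0802 = 0 + j2756 Ω
Step 3 — With open output, the series arm Z2 and the output shunt Z3 appear in series to ground: Z2 + Z3 = 15.2 + j2756 Ω.
Step 4 — Parallel with input shunt Z1: Z_in = Z1 || (Z2 + Z3) = 0.6056 + j550.2 Ω = 550.2∠89.9° Ω.
Step 5 — Power factor: PF = cos(φ) = Re(Z)/|Z| = 0.6056/550.2 = 0.001101.
Step 6 — Type: Im(Z) = 550.2 ⇒ lagging (phase φ = 89.9°).

PF = 0.001101 (lagging, φ = 89.9°)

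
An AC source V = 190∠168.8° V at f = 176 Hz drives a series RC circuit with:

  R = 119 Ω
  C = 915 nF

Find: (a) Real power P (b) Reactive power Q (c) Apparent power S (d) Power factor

Step 1 — Angular frequency: ω = 2π·f = 2π·176 = 1106 rad/s.
Step 2 — Component impedances:
  R: Z = R = 119 Ω
  C: Z = 1/(jωC) = -j/(ω·C) = 0 - j988.3 Ω
Step 3 — Series combination: Z_total = R + C = 119 - j988.3 Ω = 995.4∠-83.1° Ω.
Step 4 — Source phasor: V = 190∠168.8° V = -186.4 + j36.9 V.
Step 5 — Current: I = V / Z = -0.05919 - j0.1815 A = 0.1909∠-108.1° A.
Step 6 — Complex power: S = V·I* = 4.335 - j36.01 VA.
Step 7 — Real power: P = Re(S) = 4.335 W.
Step 8 — Reactive power: Q = Im(S) = -36.01 VAR.
Step 9 — Apparent power: |S| = 36.27 VA.
Step 10 — Power factor: PF = P/|S| = 0.1195 (leading).

(a) P = 4.335 W  (b) Q = -36.01 VAR  (c) S = 36.27 VA  (d) PF = 0.1195 (leading)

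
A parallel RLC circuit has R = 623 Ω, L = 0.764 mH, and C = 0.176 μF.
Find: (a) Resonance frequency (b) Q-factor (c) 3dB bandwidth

Step 1 — Resonance: ω₀ = 1/√(LC) = 1/√(0.000764·1.76e-07) = 8.624e+04 rad/s.
Step 2 — f₀ = ω₀/(2π) = 1.373e+04 Hz.
Step 3 — Parallel Q: Q = R/(ω₀L) = 623/(8.624e+04·0.000764) = 9.456.
Step 4 — Bandwidth: Δω = ω₀/Q = 9120 rad/s; BW = Δω/(2π) = 1452 Hz.

(a) f₀ = 1.373e+04 Hz  (b) Q = 9.456  (c) BW = 1452 Hz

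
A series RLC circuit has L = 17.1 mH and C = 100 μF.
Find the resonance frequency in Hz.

Step 1 — Resonance condition Im(Z)=0 gives ω₀ = 1/√(LC).
Step 2 — ω₀ = 1/√(0.0171·0.0001) = 764.7 rad/s.
Step 3 — f₀ = ω₀/(2π) = 121.7 Hz.

f₀ = 121.7 Hz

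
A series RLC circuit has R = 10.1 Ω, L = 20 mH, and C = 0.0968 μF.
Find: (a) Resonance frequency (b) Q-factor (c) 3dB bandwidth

Step 1 — Resonance condition Im(Z)=0 gives ω₀ = 1/√(LC).
Step 2 — ω₀ = 1/√(0.02·9.68e-08) = 2.273e+04 rad/s.
Step 3 — f₀ = ω₀/(2π) = 3617 Hz.
Step 4 — Series Q: Q = ω₀L/R = 2.273e+04·0.02/10.1 = 45.
Step 5 — 3dB bandwidth: Δω = ω₀/Q = 505 rad/s; BW = Δω/(2π) = 80.37 Hz.

(a) f₀ = 3617 Hz  (b) Q = 45  (c) BW = 80.37 Hz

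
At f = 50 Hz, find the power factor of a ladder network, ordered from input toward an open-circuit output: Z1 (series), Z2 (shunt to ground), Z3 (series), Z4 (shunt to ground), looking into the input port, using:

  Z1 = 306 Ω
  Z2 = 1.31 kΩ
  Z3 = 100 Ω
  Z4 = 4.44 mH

Step 1 — Angular frequency: ω = 2π·f = 2π·50 = 314.2 rad/s.
Step 2 — Component impedances:
  Z1: Z = R = 306 Ω
  Z2: Z = R = 1310 Ω
  Z3: Z = R = 100 Ω
  Z4: Z = jωL = j·314.2·0.00444 = 0 + j1.395 Ω
Step 3 — Ladder network (open output): work backward from the far end, alternating series and parallel combinations. Z_in = 398.9 + j1.204 Ω = 398.9∠0.2° Ω.
Step 4 — Power factor: PF = cos(φ) = Re(Z)/|Z| = 398.9/398.9 = 1.
Step 5 — Type: Im(Z) = 1.204 ⇒ lagging (phase φ = 0.2°).

PF = 1 (lagging, φ = 0.2°)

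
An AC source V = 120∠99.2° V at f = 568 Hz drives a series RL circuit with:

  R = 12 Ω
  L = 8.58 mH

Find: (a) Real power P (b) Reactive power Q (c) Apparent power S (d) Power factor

Step 1 — Angular frequency: ω = 2π·f = 2π·568 = 3569 rad/s.
Step 2 — Component impedances:
  R: Z = R = 12 Ω
  L: Z = jωL = j·3569·0.00858 = 0 + j30.62 Ω
Step 3 — Series combination: Z_total = R + L = 12 + j30.62 Ω = 32.89∠68.6° Ω.
Step 4 — Source phasor: V = 120∠99.2° V = -19.19 + j118.5 V.
Step 5 — Current: I = V / Z = 3.141 + j1.857 A = 3.649∠30.6° A.
Step 6 — Complex power: S = V·I* = 159.8 + j407.7 VA.
Step 7 — Real power: P = Re(S) = 159.8 W.
Step 8 — Reactive power: Q = Im(S) = 407.7 VAR.
Step 9 — Apparent power: |S| = 437.8 VA.
Step 10 — Power factor: PF = P/|S| = 0.3649 (lagging).

(a) P = 159.8 W  (b) Q = 407.7 VAR  (c) S = 437.8 VA  (d) PF = 0.3649 (lagging)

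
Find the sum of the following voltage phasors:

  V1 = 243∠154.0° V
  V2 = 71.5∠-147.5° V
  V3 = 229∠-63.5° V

Step 1 — Convert each phasor to rectangular form:
  V1 = 243·(cos(154.0°) + j·sin(154.0°)) = -218.4 + j106.5 V
  V2 = 71.5·(cos(-147.5°) + j·sin(-147.5°)) = -60.3 - j38.42 V
  V3 = 229·(cos(-63.5°) + j·sin(-63.5°)) = 102.2 - j204.9 V
Step 2 — Sum components: V_total = -176.5 - j136.8 V.
Step 3 — Convert to polar: |V_total| = 223.4 V, ∠V_total = -142.2°.

V_total = 223.4∠-142.2° V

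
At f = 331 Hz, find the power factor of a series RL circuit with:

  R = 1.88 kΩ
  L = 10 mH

Step 1 — Angular frequency: ω = 2π·f = 2π·331 = 2080 rad/s.
Step 2 — Component impedances:
  R: Z = R = 1880 Ω
  L: Z = jωL = j·2080·0.01 = 0 + j20.8 Ω
Step 3 — Series combination: Z_total = R + L = 1880 + j20.8 Ω = 1880∠0.6° Ω.
Step 4 — Power factor: PF = cos(φ) = Re(Z)/|Z| = 1880/1880.1 = 0.9999.
Step 5 — Type: Im(Z) = 20.8 ⇒ lagging (phase φ = 0.6°).

PF = 0.9999 (lagging, φ = 0.6°)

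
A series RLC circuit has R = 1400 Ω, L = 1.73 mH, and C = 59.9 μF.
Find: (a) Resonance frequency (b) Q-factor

Step 1 — Resonance condition Im(Z)=0 gives ω₀ = 1/√(LC).
Step 2 — ω₀ = 1/√(0.00173·5.99e-05) = 3106 rad/s.
Step 3 — f₀ = ω₀/(2π) = 494.4 Hz.
Step 4 — Series Q: Q = ω₀L/R = 3106·0.00173/1400 = 0.003839.

(a) f₀ = 494.4 Hz  (b) Q = 0.003839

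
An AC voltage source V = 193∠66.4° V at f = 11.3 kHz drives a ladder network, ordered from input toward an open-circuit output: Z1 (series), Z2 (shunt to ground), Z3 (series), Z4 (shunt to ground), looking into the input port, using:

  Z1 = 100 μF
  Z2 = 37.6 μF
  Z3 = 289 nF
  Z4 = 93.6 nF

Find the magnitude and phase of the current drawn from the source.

Step 1 — Angular frequency: ω = 2π·f = 2π·1.13e+04 = 7.1e+04 rad/s.
Step 2 — Component impedances:
  Z1: Z = 1/(jωC) = -j/(ω·C) = 0 - j0.1408 Ω
  Z2: Z = 1/(jωC) = -j/(ω·C) = 0 - j0.3746 Ω
  Z3: Z = 1/(jωC) = -j/(ω·C) = 0 - j48.74 Ω
  Z4: Z = 1/(jωC) = -j/(ω·C) = 0 - j150.5 Ω
Step 3 — Ladder network (open output): work backward from the far end, alternating series and parallel combinations. Z_in = 0 - j0.5147 Ω = 0.5147∠-90.0° Ω.
Step 4 — Source phasor: V = 193∠66.4° V = 77.27 + j176.9 V.
Step 5 — Ohm's law: I = V / Z_total = (77.27 + j176.9) / (0 - j0.5147) = -343.6 + j150.1 A.
Step 6 — Convert to polar: |I| = 375 A, ∠I = 156.4°.

I = 375∠156.4° A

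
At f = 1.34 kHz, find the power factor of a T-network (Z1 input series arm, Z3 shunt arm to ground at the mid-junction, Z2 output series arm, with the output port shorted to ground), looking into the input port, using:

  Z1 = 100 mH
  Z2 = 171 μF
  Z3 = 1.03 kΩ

Step 1 — Angular frequency: ω = 2π·f = 2π·1340 = 8419 rad/s.
Step 2 — Component impedances:
  Z1: Z = jωL = j·8419·0.1 = 0 + j841.9 Ω
  Z2: Z = 1/(jωC) = -j/(ω·C) = 0 - j0.6946 Ω
  Z3: Z = R = 1030 Ω
Step 3 — With the output port shorted to ground, the output series arm Z2 runs from the junction to ground; the shunt arm Z3 also runs from the junction to ground. They appear in parallel: Z3 || Z2 = 0.0004684 - j0.6946 Ω.
Step 4 — Series with input arm Z1: Z_in = Z1 + (Z3 || Z2) = 0.0004684 + j841.3 Ω = 841.3∠90.0° Ω.
Step 5 — Power factor: PF = cos(φ) = Re(Z)/|Z| = 0.0004684/841.3 = 5.568e-07.
Step 6 — Type: Im(Z) = 841.3 ⇒ lagging (phase φ = 90.0°).

PF = 5.568e-07 (lagging, φ = 90.0°)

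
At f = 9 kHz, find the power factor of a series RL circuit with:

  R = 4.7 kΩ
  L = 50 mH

Step 1 — Angular frequency: ω = 2π·f = 2π·9000 = 5.655e+04 rad/s.
Step 2 — Component impedances:
  R: Z = R = 4700 Ω
  L: Z = jωL = j·5.655e+04·0.05 = 0 + j2827 Ω
Step 3 — Series combination: Z_total = R + L = 4700 + j2827 Ω = 5485∠31.0° Ω.
Step 4 — Power factor: PF = cos(φ) = Re(Z)/|Z| = 4700/5485 = 0.8569.
Step 5 — Type: Im(Z) = 2827 ⇒ lagging (phase φ = 31.0°).

PF = 0.8569 (lagging, φ = 31.0°)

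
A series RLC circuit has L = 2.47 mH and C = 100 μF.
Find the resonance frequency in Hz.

Step 1 — Resonance condition Im(Z)=0 gives ω₀ = 1/√(LC).
Step 2 — ω₀ = 1/√(0.00247·0.0001) = 2012 rad/s.
Step 3 — f₀ = ω₀/(2π) = 320.2 Hz.

f₀ = 320.2 Hz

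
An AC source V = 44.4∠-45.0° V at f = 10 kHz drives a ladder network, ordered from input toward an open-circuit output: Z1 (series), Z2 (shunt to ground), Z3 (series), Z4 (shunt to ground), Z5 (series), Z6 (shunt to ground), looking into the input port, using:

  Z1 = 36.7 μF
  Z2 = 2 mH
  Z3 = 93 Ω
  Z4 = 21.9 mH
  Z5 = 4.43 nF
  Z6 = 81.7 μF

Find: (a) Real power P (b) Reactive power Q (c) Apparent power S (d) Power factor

Step 1 — Angular frequency: ω = 2π·f = 2π·1e+04 = 6.283e+04 rad/s.
Step 2 — Component impedances:
  Z1: Z = 1/(jωC) = -j/(ω·C) = 0 - j0.4337 Ω
  Z2: Z = jωL = j·6.283e+04·0.002 = 0 + j125.7 Ω
  Z3: Z = R = 93 Ω
  Z4: Z = jωL = j·6.283e+04·0.0219 = 0 + j1376 Ω
  Z5: Z = 1/(jωC) = -j/(ω·C) = 0 - j3593 Ω
  Z6: Z = 1/(jωC) = -j/(ω·C) = 0 - j0.1948 Ω
Step 3 — Ladder network (open output): work backward from the far end, alternating series and parallel combinations. Z_in = 0.2642 + j118.5 Ω = 118.5∠89.9° Ω.
Step 4 — Source phasor: V = 44.4∠-45.0° V = 31.4 - j31.4 V.
Step 5 — Current: I = V / Z = -0.2643 - j0.2654 A = 0.3746∠-134.9° A.
Step 6 — Complex power: S = V·I* = 0.03707 + j16.63 VA.
Step 7 — Real power: P = Re(S) = 0.03707 W.
Step 8 — Reactive power: Q = Im(S) = 16.63 VAR.
Step 9 — Apparent power: |S| = 16.63 VA.
Step 10 — Power factor: PF = P/|S| = 0.002229 (lagging).

(a) P = 0.03707 W  (b) Q = 16.63 VAR  (c) S = 16.63 VA  (d) PF = 0.002229 (lagging)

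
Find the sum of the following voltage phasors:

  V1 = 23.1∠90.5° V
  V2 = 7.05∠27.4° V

Step 1 — Convert each phasor to rectangular form:
  V1 = 23.1·(cos(90.5°) + j·sin(90.5°)) = -0.2016 + j23.1 V
  V2 = 7.05·(cos(27.4°) + j·sin(27.4°)) = 6.259 + j3.244 V
Step 2 — Sum components: V_total = 6.058 + j26.34 V.
Step 3 — Convert to polar: |V_total| = 27.03 V, ∠V_total = 77.1°.

V_total = 27.03∠77.1° V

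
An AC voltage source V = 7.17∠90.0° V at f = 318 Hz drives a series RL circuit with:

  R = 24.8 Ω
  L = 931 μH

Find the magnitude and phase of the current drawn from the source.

Step 1 — Angular frequency: ω = 2π·f = 2π·318 = 1998 rad/s.
Step 2 — Component impedances:
  R: Z = R = 24.8 Ω
  L: Z = jωL = j·1998·0.000931 = 0 + j1.86 Ω
Step 3 — Series combination: Z_total = R + L = 24.8 + j1.86 Ω = 24.87∠4.3° Ω.
Step 4 — Source phasor: V = 7.17∠90.0° V = 0 + j7.17 V.
Step 5 — Ohm's law: I = V / Z_total = (0 + j7.17) / (24.8 + j1.86) = 0.02156 + j0.2875 A.
Step 6 — Convert to polar: |I| = 0.2883 A, ∠I = 85.7°.

I = 0.2883∠85.7° A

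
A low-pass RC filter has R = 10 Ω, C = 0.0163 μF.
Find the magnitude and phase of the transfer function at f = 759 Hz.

Step 1 — Angular frequency: ω = 2π·759 = 4769 rad/s.
Step 2 — Transfer function: H(jω) = 1/(1 + jωRC).
Step 3 — Denominator: 1 + jωRC = 1 + j·4769·10·1.63e-08 = 1 + j0.0007773.
Step 4 — H = 1 - j0.0007773.
Step 5 — Magnitude: |H| = 1 (-0.0 dB); phase: φ = -0.0°.

|H| = 1 (-0.0 dB), φ = -0.0°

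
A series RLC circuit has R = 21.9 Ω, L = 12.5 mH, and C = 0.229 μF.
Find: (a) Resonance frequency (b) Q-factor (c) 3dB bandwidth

Step 1 — Resonance: ω₀ = 1/√(LC) = 1/√(0.0125·2.29e-07) = 1.869e+04 rad/s.
Step 2 — f₀ = ω₀/(2π) = 2975 Hz.
Step 3 — Series Q: Q = ω₀L/R = 1.869e+04·0.0125/21.9 = 10.67.
Step 4 — Bandwidth: Δω = ω₀/Q = 1752 rad/s; BW = Δω/(2π) = 278.8 Hz.

(a) f₀ = 2975 Hz  (b) Q = 10.67  (c) BW = 278.8 Hz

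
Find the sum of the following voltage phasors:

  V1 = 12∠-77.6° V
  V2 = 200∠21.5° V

Step 1 — Convert each phasor to rectangular form:
  V1 = 12·(cos(-77.6°) + j·sin(-77.6°)) = 2.577 - j11.72 V
  V2 = 200·(cos(21.5°) + j·sin(21.5°)) = 186.1 + j73.3 V
Step 2 — Sum components: V_total = 188.7 + j61.58 V.
Step 3 — Convert to polar: |V_total| = 198.5 V, ∠V_total = 18.1°.

V_total = 198.5∠18.1° V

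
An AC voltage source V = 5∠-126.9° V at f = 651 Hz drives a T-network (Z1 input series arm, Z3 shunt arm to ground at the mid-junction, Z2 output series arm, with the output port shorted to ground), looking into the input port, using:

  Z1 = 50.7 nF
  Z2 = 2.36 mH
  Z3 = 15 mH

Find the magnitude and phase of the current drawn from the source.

Step 1 — Angular frequency: ω = 2π·f = 2π·651 = 4090 rad/s.
Step 2 — Component impedances:
  Z1: Z = 1/(jωC) = -j/(ω·C) = 0 - j4822 Ω
  Z2: Z = jωL = j·4090·0.00236 = 0 + j9.653 Ω
  Z3: Z = jωL = j·4090·0.015 = 0 + j61.36 Ω
Step 3 — With the output port shorted to ground, the output series arm Z2 runs from the junction to ground; the shunt arm Z3 also runs from the junction to ground. They appear in parallel: Z3 || Z2 = 0 + j8.341 Ω.
Step 4 — Series with input arm Z1: Z_in = Z1 + (Z3 || Z2) = 0 - j4814 Ω = 4814∠-90.0° Ω.
Step 5 — Source phasor: V = 5∠-126.9° V = -3.002 - j3.998 V.
Step 6 — Ohm's law: I = V / Z_total = (-3.002 - j3.998) / (0 - j4814) = 0.0008306 - j0.0006237 A.
Step 7 — Convert to polar: |I| = 0.001039 A, ∠I = -36.9°.

I = 0.001039∠-36.9° A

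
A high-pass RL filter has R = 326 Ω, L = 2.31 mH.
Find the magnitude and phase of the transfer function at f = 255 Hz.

Step 1 — Angular frequency: ω = 2π·255 = 1602 rad/s.
Step 2 — Transfer function: H(jω) = jωL/(R + jωL).
Step 3 — Numerator jωL = j·3.701; denominator R + jωL = 326 + j3.701.
Step 4 — H = 0.0001289 + j0.01135.
Step 5 — Magnitude: |H| = 0.01135 (-38.9 dB); phase: φ = 89.3°.

|H| = 0.01135 (-38.9 dB), φ = 89.3°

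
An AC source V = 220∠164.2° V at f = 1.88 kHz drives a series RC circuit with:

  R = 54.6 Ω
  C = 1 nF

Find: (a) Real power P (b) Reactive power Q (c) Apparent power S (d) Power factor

Step 1 — Angular frequency: ω = 2π·f = 2π·1880 = 1.181e+04 rad/s.
Step 2 — Component impedances:
  R: Z = R = 54.6 Ω
  C: Z = 1/(jωC) = -j/(ω·C) = 0 - j8.466e+04 Ω
Step 3 — Series combination: Z_total = R + C = 54.6 - j8.466e+04 Ω = 8.466e+04∠-90.0° Ω.
Step 4 — Source phasor: V = 220∠164.2° V = -211.7 + j59.9 V.
Step 5 — Current: I = V / Z = -0.0007092 - j0.0025 A = 0.002599∠-105.8° A.
Step 6 — Complex power: S = V·I* = 0.0003687 - j0.5717 VA.
Step 7 — Real power: P = Re(S) = 0.0003687 W.
Step 8 — Reactive power: Q = Im(S) = -0.5717 VAR.
Step 9 — Apparent power: |S| = 0.5717 VA.
Step 10 — Power factor: PF = P/|S| = 0.000645 (leading).

(a) P = 0.0003687 W  (b) Q = -0.5717 VAR  (c) S = 0.5717 VA  (d) PF = 0.000645 (leading)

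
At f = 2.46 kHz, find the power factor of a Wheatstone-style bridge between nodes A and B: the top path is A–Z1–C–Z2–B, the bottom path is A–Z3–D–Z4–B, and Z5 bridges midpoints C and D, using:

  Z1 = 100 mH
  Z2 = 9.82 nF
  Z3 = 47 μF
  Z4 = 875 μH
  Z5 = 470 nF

Step 1 — Angular frequency: ω = 2π·f = 2π·2460 = 1.546e+04 rad/s.
Step 2 — Component impedances:
  Z1: Z = jωL = j·1.546e+04·0.1 = 0 + j1546 Ω
  Z2: Z = 1/(jωC) = -j/(ω·C) = 0 - j6588 Ω
  Z3: Z = 1/(jωC) = -j/(ω·C) = 0 - j1.377 Ω
  Z4: Z = jωL = j·1.546e+04·0.000875 = 0 + j13.52 Ω
  Z5: Z = 1/(jωC) = -j/(ω·C) = 0 - j137.7 Ω
Step 3 — Bridge requires nodal analysis (the Z5 bridge couples midpoints C and D, so the two paths cannot be reduced to a simple series/parallel combination). Setting node B to ground and injecting 1 A at node A, the 3-node admittance system at A, C, D solves to V_A = Z_AB = 0 + j12.17 Ω = 12.17∠90.0° Ω.
Step 4 — Power factor: PF = cos(φ) = Re(Z)/|Z| = 0/12.17 = 0.
Step 5 — Type: Im(Z) = 12.17 ⇒ lagging (phase φ = 90.0°).

PF = 0 (lagging, φ = 90.0°)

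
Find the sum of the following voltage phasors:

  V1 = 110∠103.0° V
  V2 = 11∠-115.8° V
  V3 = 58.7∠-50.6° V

Step 1 — Convert each phasor to rectangular form:
  V1 = 110·(cos(103.0°) + j·sin(103.0°)) = -24.74 + j107.2 V
  V2 = 11·(cos(-115.8°) + j·sin(-115.8°)) = -4.788 - j9.904 V
  V3 = 58.7·(cos(-50.6°) + j·sin(-50.6°)) = 37.26 - j45.36 V
Step 2 — Sum components: V_total = 7.727 + j51.92 V.
Step 3 — Convert to polar: |V_total| = 52.49 V, ∠V_total = 81.5°.

V_total = 52.49∠81.5° V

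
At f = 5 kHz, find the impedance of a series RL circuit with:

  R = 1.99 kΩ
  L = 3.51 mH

Step 1 — Angular frequency: ω = 2π·f = 2π·5000 = 3.142e+04 rad/s.
Step 2 — Component impedances:
  R: Z = R = 1990 Ω
  L: Z = jωL = j·3.142e+04·0.00351 = 0 + j110.3 Ω
Step 3 — Series combination: Z_total = R + L = 1990 + j110.3 Ω = 1993∠3.2° Ω.

Z = 1990 + j110.3 Ω = 1993∠3.2° Ω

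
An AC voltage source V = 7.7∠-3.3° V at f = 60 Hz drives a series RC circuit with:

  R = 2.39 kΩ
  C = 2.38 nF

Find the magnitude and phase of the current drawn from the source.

Step 1 — Angular frequency: ω = 2π·f = 2π·60 = 377 rad/s.
Step 2 — Component impedances:
  R: Z = R = 2390 Ω
  C: Z = 1/(jωC) = -j/(ω·C) = 0 - j1.115e+06 Ω
Step 3 — Series combination: Z_total = R + C = 2390 - j1.115e+06 Ω = 1.115e+06∠-89.9° Ω.
Step 4 — Source phasor: V = 7.7∠-3.3° V = 7.687 - j0.4432 V.
Step 5 — Ohm's law: I = V / Z_total = (7.687 - j0.4432) / (2390 - j1.115e+06) = 4.125e-07 + j6.896e-06 A.
Step 6 — Convert to polar: |I| = 6.909e-06 A, ∠I = 86.6°.

I = 6.909e-06∠86.6° A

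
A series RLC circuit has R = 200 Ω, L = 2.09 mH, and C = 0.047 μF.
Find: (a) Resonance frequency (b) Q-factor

Step 1 — Resonance condition Im(Z)=0 gives ω₀ = 1/√(LC).
Step 2 — ω₀ = 1/√(0.00209·4.7e-08) = 1.009e+05 rad/s.
Step 3 — f₀ = ω₀/(2π) = 1.606e+04 Hz.
Step 4 — Series Q: Q = ω₀L/R = 1.009e+05·0.00209/200 = 1.054.

(a) f₀ = 1.606e+04 Hz  (b) Q = 1.054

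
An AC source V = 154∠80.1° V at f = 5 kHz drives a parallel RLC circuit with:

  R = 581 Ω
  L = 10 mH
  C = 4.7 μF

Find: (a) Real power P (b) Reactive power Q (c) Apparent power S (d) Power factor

Step 1 — Angular frequency: ω = 2π·f = 2π·5000 = 3.142e+04 rad/s.
Step 2 — Component impedances:
  R: Z = R = 581 Ω
  L: Z = jωL = j·3.142e+04·0.01 = 0 + j314.2 Ω
  C: Z = 1/(jωC) = -j/(ω·C) = 0 - j6.773 Ω
Step 3 — Parallel combination: 1/Z_total = 1/R + 1/L + 1/C; Z_total = 0.08245 - j6.921 Ω = 6.921∠-89.3° Ω.
Step 4 — Source phasor: V = 154∠80.1° V = 26.48 + j151.7 V.
Step 5 — Current: I = V / Z = -21.87 + j4.086 A = 22.25∠169.4° A.
Step 6 — Complex power: S = V·I* = 40.82 - j3426 VA.
Step 7 — Real power: P = Re(S) = 40.82 W.
Step 8 — Reactive power: Q = Im(S) = -3426 VAR.
Step 9 — Apparent power: |S| = 3427 VA.
Step 10 — Power factor: PF = P/|S| = 0.01191 (leading).

(a) P = 40.82 W  (b) Q = -3426 VAR  (c) S = 3427 VA  (d) PF = 0.01191 (leading)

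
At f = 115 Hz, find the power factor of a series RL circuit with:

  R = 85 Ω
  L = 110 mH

Step 1 — Angular frequency: ω = 2π·f = 2π·115 = 722.6 rad/s.
Step 2 — Component impedances:
  R: Z = R = 85 Ω
  L: Z = jωL = j·722.6·0.11 = 0 + j79.48 Ω
Step 3 — Series combination: Z_total = R + L = 85 + j79.48 Ω = 116.4∠43.1° Ω.
Step 4 — Power factor: PF = cos(φ) = Re(Z)/|Z| = 85/116.37 = 0.7304.
Step 5 — Type: Im(Z) = 79.48 ⇒ lagging (phase φ = 43.1°).

PF = 0.7304 (lagging, φ = 43.1°)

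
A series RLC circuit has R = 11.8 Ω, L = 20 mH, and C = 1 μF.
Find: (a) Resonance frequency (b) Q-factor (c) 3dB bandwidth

Step 1 — Resonance: ω₀ = 1/√(LC) = 1/√(0.02·1e-06) = 7071 rad/s.
Step 2 — f₀ = ω₀/(2π) = 1125 Hz.
Step 3 — Series Q: Q = ω₀L/R = 7071·0.02/11.8 = 11.98.
Step 4 — Bandwidth: Δω = ω₀/Q = 590 rad/s; BW = Δω/(2π) = 93.9 Hz.

(a) f₀ = 1125 Hz  (b) Q = 11.98  (c) BW = 93.9 Hz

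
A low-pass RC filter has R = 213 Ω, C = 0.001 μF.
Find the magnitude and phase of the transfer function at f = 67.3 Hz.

Step 1 — Angular frequency: ω = 2π·67.3 = 422.9 rad/s.
Step 2 — Transfer function: H(jω) = 1/(1 + jωRC).
Step 3 — Denominator: 1 + jωRC = 1 + j·422.9·213·1e-09 = 1 + j9.007e-05.
Step 4 — H = 1 - j9.007e-05.
Step 5 — Magnitude: |H| = 1 (-0.0 dB); phase: φ = -0.0°.

|H| = 1 (-0.0 dB), φ = -0.0°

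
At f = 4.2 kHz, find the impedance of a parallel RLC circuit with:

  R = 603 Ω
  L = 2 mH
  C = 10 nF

Step 1 — Angular frequency: ω = 2π·f = 2π·4200 = 2.639e+04 rad/s.
Step 2 — Component impedances:
  R: Z = R = 603 Ω
  L: Z = jωL = j·2.639e+04·0.002 = 0 + j52.78 Ω
  C: Z = 1/(jωC) = -j/(ω·C) = 0 - j3789 Ω
Step 3 — Parallel combination: 1/Z_total = 1/R + 1/L + 1/C; Z_total = 4.714 + j53.11 Ω = 53.31∠84.9° Ω.

Z = 4.714 + j53.11 Ω = 53.31∠84.9° Ω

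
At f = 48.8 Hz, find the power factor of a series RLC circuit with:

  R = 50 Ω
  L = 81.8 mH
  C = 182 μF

Step 1 — Angular frequency: ω = 2π·f = 2π·48.8 = 306.6 rad/s.
Step 2 — Component impedances:
  R: Z = R = 50 Ω
  L: Z = jωL = j·306.6·0.0818 = 0 + j25.08 Ω
  C: Z = 1/(jωC) = -j/(ω·C) = 0 - j17.92 Ω
Step 3 — Series combination: Z_total = R + L + C = 50 + j7.162 Ω = 50.51∠8.2° Ω.
Step 4 — Power factor: PF = cos(φ) = Re(Z)/|Z| = 50/50.51 = 0.9899.
Step 5 — Type: Im(Z) = 7.162 ⇒ lagging (phase φ = 8.2°).

PF = 0.9899 (lagging, φ = 8.2°)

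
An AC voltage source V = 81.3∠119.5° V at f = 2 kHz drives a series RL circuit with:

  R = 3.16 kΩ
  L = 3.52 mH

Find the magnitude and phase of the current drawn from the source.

Step 1 — Angular frequency: ω = 2π·f = 2π·2000 = 1.257e+04 rad/s.
Step 2 — Component impedances:
  R: Z = R = 3160 Ω
  L: Z = jωL = j·1.257e+04·0.00352 = 0 + j44.23 Ω
Step 3 — Series combination: Z_total = R + L = 3160 + j44.23 Ω = 3160∠0.8° Ω.
Step 4 — Source phasor: V = 81.3∠119.5° V = -40.03 + j70.76 V.
Step 5 — Ohm's law: I = V / Z_total = (-40.03 + j70.76) / (3160 + j44.23) = -0.01235 + j0.02257 A.
Step 6 — Convert to polar: |I| = 0.02573 A, ∠I = 118.7°.

I = 0.02573∠118.7° A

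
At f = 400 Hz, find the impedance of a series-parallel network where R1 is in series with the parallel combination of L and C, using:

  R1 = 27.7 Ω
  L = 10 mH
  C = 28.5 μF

Step 1 — Angular frequency: ω = 2π·f = 2π·400 = 2513 rad/s.
Step 2 — Component impedances:
  R1: Z = R = 27.7 Ω
  L: Z = jωL = j·2513·0.01 = 0 + j25.13 Ω
  C: Z = 1/(jωC) = -j/(ω·C) = 0 - j13.96 Ω
Step 3 — Parallel branch: L || C = 1/(1/L + 1/C) = 0 - j31.41 Ω.
Step 4 — Series with R1: Z_total = R1 + (L || C) = 27.7 - j31.41 Ω = 41.88∠-48.6° Ω.

Z = 27.7 - j31.41 Ω = 41.88∠-48.6° Ω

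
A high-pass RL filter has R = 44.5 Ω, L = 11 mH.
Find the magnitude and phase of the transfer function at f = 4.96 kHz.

Step 1 — Angular frequency: ω = 2π·4960 = 3.116e+04 rad/s.
Step 2 — Transfer function: H(jω) = jωL/(R + jωL).
Step 3 — Numerator jωL = j·342.8; denominator R + jωL = 44.5 + j342.8.
Step 4 — H = 0.9834 + j0.1277.
Step 5 — Magnitude: |H| = 0.9917 (-0.1 dB); phase: φ = 7.4°.

|H| = 0.9917 (-0.1 dB), φ = 7.4°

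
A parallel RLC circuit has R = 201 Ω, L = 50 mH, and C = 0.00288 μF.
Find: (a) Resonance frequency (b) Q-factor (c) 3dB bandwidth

Step 1 — Resonance: ω₀ = 1/√(LC) = 1/√(0.05·2.88e-09) = 8.333e+04 rad/s.
Step 2 — f₀ = ω₀/(2π) = 1.326e+04 Hz.
Step 3 — Parallel Q: Q = R/(ω₀L) = 201/(8.333e+04·0.05) = 0.04824.
Step 4 — Bandwidth: Δω = ω₀/Q = 1.727e+06 rad/s; BW = Δω/(2π) = 2.749e+05 Hz.

(a) f₀ = 1.326e+04 Hz  (b) Q = 0.04824  (c) BW = 2.749e+05 Hz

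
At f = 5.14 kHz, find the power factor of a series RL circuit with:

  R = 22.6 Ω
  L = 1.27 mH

Step 1 — Angular frequency: ω = 2π·f = 2π·5140 = 3.23e+04 rad/s.
Step 2 — Component impedances:
  R: Z = R = 22.6 Ω
  L: Z = jωL = j·3.23e+04·0.00127 = 0 + j41.02 Ω
Step 3 — Series combination: Z_total = R + L = 22.6 + j41.02 Ω = 46.83∠61.1° Ω.
Step 4 — Power factor: PF = cos(φ) = Re(Z)/|Z| = 22.6/46.83 = 0.4826.
Step 5 — Type: Im(Z) = 41.02 ⇒ lagging (phase φ = 61.1°).

PF = 0.4826 (lagging, φ = 61.1°)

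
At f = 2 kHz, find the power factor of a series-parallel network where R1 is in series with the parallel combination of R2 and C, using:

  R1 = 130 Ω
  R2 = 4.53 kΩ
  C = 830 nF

Step 1 — Angular frequency: ω = 2π·f = 2π·2000 = 1.257e+04 rad/s.
Step 2 — Component impedances:
  R1: Z = R = 130 Ω
  R2: Z = R = 4530 Ω
  C: Z = 1/(jωC) = -j/(ω·C) = 0 - j95.88 Ω
Step 3 — Parallel branch: R2 || C = 1/(1/R2 + 1/C) = 2.028 - j95.83 Ω.
Step 4 — Series with R1: Z_total = R1 + (R2 || C) = 132 - j95.83 Ω = 163.1∠-36.0° Ω.
Step 5 — Power factor: PF = cos(φ) = Re(Z)/|Z| = 132/163.1 = 0.8093.
Step 6 — Type: Im(Z) = -95.83 ⇒ leading (phase φ = -36.0°).

PF = 0.8093 (leading, φ = -36.0°)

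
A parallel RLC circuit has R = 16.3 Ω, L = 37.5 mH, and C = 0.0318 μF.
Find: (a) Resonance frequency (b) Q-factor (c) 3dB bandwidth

Step 1 — Resonance: ω₀ = 1/√(LC) = 1/√(0.0375·3.18e-08) = 2.896e+04 rad/s.
Step 2 — f₀ = ω₀/(2π) = 4609 Hz.
Step 3 — Parallel Q: Q = R/(ω₀L) = 16.3/(2.896e+04·0.0375) = 0.01501.
Step 4 — Bandwidth: Δω = ω₀/Q = 1.929e+06 rad/s; BW = Δω/(2π) = 3.07e+05 Hz.

(a) f₀ = 4609 Hz  (b) Q = 0.01501  (c) BW = 3.07e+05 Hz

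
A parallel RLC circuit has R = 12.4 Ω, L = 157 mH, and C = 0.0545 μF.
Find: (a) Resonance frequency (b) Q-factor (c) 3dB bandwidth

Step 1 — Resonance: ω₀ = 1/√(LC) = 1/√(0.157·5.45e-08) = 1.081e+04 rad/s.
Step 2 — f₀ = ω₀/(2π) = 1721 Hz.
Step 3 — Parallel Q: Q = R/(ω₀L) = 12.4/(1.081e+04·0.157) = 0.007306.
Step 4 — Bandwidth: Δω = ω₀/Q = 1.48e+06 rad/s; BW = Δω/(2π) = 2.355e+05 Hz.

(a) f₀ = 1721 Hz  (b) Q = 0.007306  (c) BW = 2.355e+05 Hz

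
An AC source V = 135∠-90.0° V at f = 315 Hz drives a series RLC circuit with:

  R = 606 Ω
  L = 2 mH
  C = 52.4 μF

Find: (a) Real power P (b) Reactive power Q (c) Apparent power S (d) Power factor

Step 1 — Angular frequency: ω = 2π·f = 2π·315 = 1979 rad/s.
Step 2 — Component impedances:
  R: Z = R = 606 Ω
  L: Z = jωL = j·1979·0.002 = 0 + j3.958 Ω
  C: Z = 1/(jωC) = -j/(ω·C) = 0 - j9.642 Ω
Step 3 — Series combination: Z_total = R + L + C = 606 - j5.684 Ω = 606∠-0.5° Ω.
Step 4 — Source phasor: V = 135∠-90.0° V = 0 - j135 V.
Step 5 — Current: I = V / Z = 0.002089 - j0.2228 A = 0.2228∠-89.5° A.
Step 6 — Complex power: S = V·I* = 30.07 - j0.282 VA.
Step 7 — Real power: P = Re(S) = 30.07 W.
Step 8 — Reactive power: Q = Im(S) = -0.282 VAR.
Step 9 — Apparent power: |S| = 30.07 VA.
Step 10 — Power factor: PF = P/|S| = 1 (leading).

(a) P = 30.07 W  (b) Q = -0.282 VAR  (c) S = 30.07 VA  (d) PF = 1 (leading)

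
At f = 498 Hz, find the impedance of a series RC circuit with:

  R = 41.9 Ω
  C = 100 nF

Step 1 — Angular frequency: ω = 2π·f = 2π·498 = 3129 rad/s.
Step 2 — Component impedances:
  R: Z = R = 41.9 Ω
  C: Z = 1/(jωC) = -j/(ω·C) = 0 - j3196 Ω
Step 3 — Series combination: Z_total = R + C = 41.9 - j3196 Ω = 3196∠-89.2° Ω.

Z = 41.9 - j3196 Ω = 3196∠-89.2° Ω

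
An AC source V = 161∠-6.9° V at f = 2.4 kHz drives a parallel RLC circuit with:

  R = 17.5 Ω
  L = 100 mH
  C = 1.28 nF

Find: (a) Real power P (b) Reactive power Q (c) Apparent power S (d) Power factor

Step 1 — Angular frequency: ω = 2π·f = 2π·2400 = 1.508e+04 rad/s.
Step 2 — Component impedances:
  R: Z = R = 17.5 Ω
  L: Z = jωL = j·1.508e+04·0.1 = 0 + j1508 Ω
  C: Z = 1/(jωC) = -j/(ω·C) = 0 - j5.181e+04 Ω
Step 3 — Parallel combination: 1/Z_total = 1/R + 1/L + 1/C; Z_total = 17.5 + j0.1972 Ω = 17.5∠0.6° Ω.
Step 4 — Source phasor: V = 161∠-6.9° V = 159.8 - j19.34 V.
Step 5 — Current: I = V / Z = 9.121 - j1.208 A = 9.201∠-7.5° A.
Step 6 — Complex power: S = V·I* = 1481 + j16.69 VA.
Step 7 — Real power: P = Re(S) = 1481 W.
Step 8 — Reactive power: Q = Im(S) = 16.69 VAR.
Step 9 — Apparent power: |S| = 1481 VA.
Step 10 — Power factor: PF = P/|S| = 0.9999 (lagging).

(a) P = 1481 W  (b) Q = 16.69 VAR  (c) S = 1481 VA  (d) PF = 0.9999 (lagging)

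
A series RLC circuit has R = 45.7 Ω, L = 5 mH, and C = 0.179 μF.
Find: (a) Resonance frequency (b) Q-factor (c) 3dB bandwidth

Step 1 — Resonance: ω₀ = 1/√(LC) = 1/√(0.005·1.79e-07) = 3.343e+04 rad/s.
Step 2 — f₀ = ω₀/(2π) = 5320 Hz.
Step 3 — Series Q: Q = ω₀L/R = 3.343e+04·0.005/45.7 = 3.657.
Step 4 — Bandwidth: Δω = ω₀/Q = 9140 rad/s; BW = Δω/(2π) = 1455 Hz.

(a) f₀ = 5320 Hz  (b) Q = 3.657  (c) BW = 1455 Hz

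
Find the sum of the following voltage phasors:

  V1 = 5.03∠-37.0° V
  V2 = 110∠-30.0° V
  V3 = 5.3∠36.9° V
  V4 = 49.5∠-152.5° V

Step 1 — Convert each phasor to rectangular form:
  V1 = 5.03·(cos(-37.0°) + j·sin(-37.0°)) = 4.017 - j3.027 V
  V2 = 110·(cos(-30.0°) + j·sin(-30.0°)) = 95.26 - j55 V
  V3 = 5.3·(cos(36.9°) + j·sin(36.9°)) = 4.238 + j3.182 V
  V4 = 49.5·(cos(-152.5°) + j·sin(-152.5°)) = -43.91 - j22.86 V
Step 2 — Sum components: V_total = 59.61 - j77.7 V.
Step 3 — Convert to polar: |V_total| = 97.93 V, ∠V_total = -52.5°.

V_total = 97.93∠-52.5° V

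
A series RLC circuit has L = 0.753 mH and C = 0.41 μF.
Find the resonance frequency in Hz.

Step 1 — Resonance condition Im(Z)=0 gives ω₀ = 1/√(LC).
Step 2 — ω₀ = 1/√(0.000753·4.1e-07) = 5.691e+04 rad/s.
Step 3 — f₀ = ω₀/(2π) = 9058 Hz.

f₀ = 9058 Hz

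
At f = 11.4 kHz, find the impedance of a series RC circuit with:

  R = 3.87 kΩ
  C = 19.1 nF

Step 1 — Angular frequency: ω = 2π·f = 2π·1.14e+04 = 7.163e+04 rad/s.
Step 2 — Component impedances:
  R: Z = R = 3870 Ω
  C: Z = 1/(jωC) = -j/(ω·C) = 0 - j730.9 Ω
Step 3 — Series combination: Z_total = R + C = 3870 - j730.9 Ω = 3938∠-10.7° Ω.

Z = 3870 - j730.9 Ω = 3938∠-10.7° Ω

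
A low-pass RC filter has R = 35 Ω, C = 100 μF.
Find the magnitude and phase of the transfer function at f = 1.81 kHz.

Step 1 — Angular frequency: ω = 2π·1810 = 1.137e+04 rad/s.
Step 2 — Transfer function: H(jω) = 1/(1 + jωRC).
Step 3 — Denominator: 1 + jωRC = 1 + j·1.137e+04·35·0.0001 = 1 + j39.8.
Step 4 — H = 0.0006308 - j0.02511.
Step 5 — Magnitude: |H| = 0.02512 (-32.0 dB); phase: φ = -88.6°.

|H| = 0.02512 (-32.0 dB), φ = -88.6°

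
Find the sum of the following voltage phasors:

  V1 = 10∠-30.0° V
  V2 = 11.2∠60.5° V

Step 1 — Convert each phasor to rectangular form:
  V1 = 10·(cos(-30.0°) + j·sin(-30.0°)) = 8.66 - j5 V
  V2 = 11.2·(cos(60.5°) + j·sin(60.5°)) = 5.515 + j9.748 V
Step 2 — Sum components: V_total = 14.18 + j4.748 V.
Step 3 — Convert to polar: |V_total| = 14.95 V, ∠V_total = 18.5°.

V_total = 14.95∠18.5° V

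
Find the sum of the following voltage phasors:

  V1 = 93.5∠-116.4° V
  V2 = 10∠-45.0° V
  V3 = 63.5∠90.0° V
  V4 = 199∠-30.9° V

Step 1 — Convert each phasor to rectangular form:
  V1 = 93.5·(cos(-116.4°) + j·sin(-116.4°)) = -41.57 - j83.75 V
  V2 = 10·(cos(-45.0°) + j·sin(-45.0°)) = 7.071 - j7.071 V
  V3 = 63.5·(cos(90.0°) + j·sin(90.0°)) = 0 + j63.5 V
  V4 = 199·(cos(-30.9°) + j·sin(-30.9°)) = 170.8 - j102.2 V
Step 2 — Sum components: V_total = 136.3 - j129.5 V.
Step 3 — Convert to polar: |V_total| = 188 V, ∠V_total = -43.5°.

V_total = 188∠-43.5° V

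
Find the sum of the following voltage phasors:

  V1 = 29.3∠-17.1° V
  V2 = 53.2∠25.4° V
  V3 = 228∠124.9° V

Step 1 — Convert each phasor to rectangular form:
  V1 = 29.3·(cos(-17.1°) + j·sin(-17.1°)) = 28 - j8.615 V
  V2 = 53.2·(cos(25.4°) + j·sin(25.4°)) = 48.06 + j22.82 V
  V3 = 228·(cos(124.9°) + j·sin(124.9°)) = -130.4 + j187 V
Step 2 — Sum components: V_total = -54.39 + j201.2 V.
Step 3 — Convert to polar: |V_total| = 208.4 V, ∠V_total = 105.1°.

V_total = 208.4∠105.1° V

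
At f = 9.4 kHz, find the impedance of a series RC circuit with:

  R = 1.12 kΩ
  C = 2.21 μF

Step 1 — Angular frequency: ω = 2π·f = 2π·9400 = 5.906e+04 rad/s.
Step 2 — Component impedances:
  R: Z = R = 1120 Ω
  C: Z = 1/(jωC) = -j/(ω·C) = 0 - j7.661 Ω
Step 3 — Series combination: Z_total = R + C = 1120 - j7.661 Ω = 1120∠-0.4° Ω.

Z = 1120 - j7.661 Ω = 1120∠-0.4° Ω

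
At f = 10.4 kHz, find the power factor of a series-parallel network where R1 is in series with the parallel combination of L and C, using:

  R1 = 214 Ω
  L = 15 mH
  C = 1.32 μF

Step 1 — Angular frequency: ω = 2π·f = 2π·1.04e+04 = 6.535e+04 rad/s.
Step 2 — Component impedances:
  R1: Z = R = 214 Ω
  L: Z = jωL = j·6.535e+04·0.015 = 0 + j980.2 Ω
  C: Z = 1/(jωC) = -j/(ω·C) = 0 - j11.59 Ω
Step 3 — Parallel branch: L || C = 1/(1/L + 1/C) = 0 - j11.73 Ω.
Step 4 — Series with R1: Z_total = R1 + (L || C) = 214 - j11.73 Ω = 214.3∠-3.1° Ω.
Step 5 — Power factor: PF = cos(φ) = Re(Z)/|Z| = 214/214.32 = 0.9985.
Step 6 — Type: Im(Z) = -11.73 ⇒ leading (phase φ = -3.1°).

PF = 0.9985 (leading, φ = -3.1°)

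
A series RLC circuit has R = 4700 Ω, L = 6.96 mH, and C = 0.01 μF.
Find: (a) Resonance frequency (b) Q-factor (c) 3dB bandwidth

Step 1 — Resonance: ω₀ = 1/√(LC) = 1/√(0.00696·1e-08) = 1.199e+05 rad/s.
Step 2 — f₀ = ω₀/(2π) = 1.908e+04 Hz.
Step 3 — Series Q: Q = ω₀L/R = 1.199e+05·0.00696/4700 = 0.1775.
Step 4 — Bandwidth: Δω = ω₀/Q = 6.753e+05 rad/s; BW = Δω/(2π) = 1.075e+05 Hz.

(a) f₀ = 1.908e+04 Hz  (b) Q = 0.1775  (c) BW = 1.075e+05 Hz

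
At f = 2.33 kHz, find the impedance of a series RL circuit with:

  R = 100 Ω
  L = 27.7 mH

Step 1 — Angular frequency: ω = 2π·f = 2π·2330 = 1.464e+04 rad/s.
Step 2 — Component impedances:
  R: Z = R = 100 Ω
  L: Z = jωL = j·1.464e+04·0.0277 = 0 + j405.5 Ω
Step 3 — Series combination: Z_total = R + L = 100 + j405.5 Ω = 417.7∠76.1° Ω.

Z = 100 + j405.5 Ω = 417.7∠76.1° Ω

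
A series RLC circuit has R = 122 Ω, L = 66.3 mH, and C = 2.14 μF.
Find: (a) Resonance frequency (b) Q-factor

Step 1 — Resonance condition Im(Z)=0 gives ω₀ = 1/√(LC).
Step 2 — ω₀ = 1/√(0.0663·2.14e-06) = 2655 rad/s.
Step 3 — f₀ = ω₀/(2π) = 422.5 Hz.
Step 4 — Series Q: Q = ω₀L/R = 2655·0.0663/122 = 1.443.

(a) f₀ = 422.5 Hz  (b) Q = 1.443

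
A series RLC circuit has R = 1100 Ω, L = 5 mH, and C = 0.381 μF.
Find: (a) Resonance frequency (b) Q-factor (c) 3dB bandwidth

Step 1 — Resonance condition Im(Z)=0 gives ω₀ = 1/√(LC).
Step 2 — ω₀ = 1/√(0.005·3.81e-07) = 2.291e+04 rad/s.
Step 3 — f₀ = ω₀/(2π) = 3646 Hz.
Step 4 — Series Q: Q = ω₀L/R = 2.291e+04·0.005/1100 = 0.1041.
Step 5 — 3dB bandwidth: Δω = ω₀/Q = 2.2e+05 rad/s; BW = Δω/(2π) = 3.501e+04 Hz.

(a) f₀ = 3646 Hz  (b) Q = 0.1041  (c) BW = 3.501e+04 Hz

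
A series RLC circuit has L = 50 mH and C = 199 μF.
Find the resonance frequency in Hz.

Step 1 — Resonance condition Im(Z)=0 gives ω₀ = 1/√(LC).
Step 2 — ω₀ = 1/√(0.05·0.000199) = 317 rad/s.
Step 3 — f₀ = ω₀/(2π) = 50.46 Hz.

f₀ = 50.46 Hz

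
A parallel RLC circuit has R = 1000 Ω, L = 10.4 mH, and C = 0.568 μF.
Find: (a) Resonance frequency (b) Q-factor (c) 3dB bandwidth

Step 1 — Resonance: ω₀ = 1/√(LC) = 1/√(0.0104·5.68e-07) = 1.301e+04 rad/s.
Step 2 — f₀ = ω₀/(2π) = 2071 Hz.
Step 3 — Parallel Q: Q = R/(ω₀L) = 1000/(1.301e+04·0.0104) = 7.39.
Step 4 — Bandwidth: Δω = ω₀/Q = 1761 rad/s; BW = Δω/(2π) = 280.2 Hz.

(a) f₀ = 2071 Hz  (b) Q = 7.39  (c) BW = 280.2 Hz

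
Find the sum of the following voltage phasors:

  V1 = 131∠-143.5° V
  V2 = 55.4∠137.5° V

Step 1 — Convert each phasor to rectangular form:
  V1 = 131·(cos(-143.5°) + j·sin(-143.5°)) = -105.3 - j77.92 V
  V2 = 55.4·(cos(137.5°) + j·sin(137.5°)) = -40.85 + j37.43 V
Step 2 — Sum components: V_total = -146.2 - j40.49 V.
Step 3 — Convert to polar: |V_total| = 151.7 V, ∠V_total = -164.5°.

V_total = 151.7∠-164.5° V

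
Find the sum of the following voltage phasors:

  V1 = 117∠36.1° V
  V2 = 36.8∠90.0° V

Step 1 — Convert each phasor to rectangular form:
  V1 = 117·(cos(36.1°) + j·sin(36.1°)) = 94.53 + j68.94 V
  V2 = 36.8·(cos(90.0°) + j·sin(90.0°)) = 0 + j36.8 V
Step 2 — Sum components: V_total = 94.53 + j105.7 V.
Step 3 — Convert to polar: |V_total| = 141.8 V, ∠V_total = 48.2°.

V_total = 141.8∠48.2° V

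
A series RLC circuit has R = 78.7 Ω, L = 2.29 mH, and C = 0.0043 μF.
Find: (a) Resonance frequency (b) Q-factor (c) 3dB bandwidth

Step 1 — Resonance: ω₀ = 1/√(LC) = 1/√(0.00229·4.3e-09) = 3.187e+05 rad/s.
Step 2 — f₀ = ω₀/(2π) = 5.072e+04 Hz.
Step 3 — Series Q: Q = ω₀L/R = 3.187e+05·0.00229/78.7 = 9.273.
Step 4 — Bandwidth: Δω = ω₀/Q = 3.437e+04 rad/s; BW = Δω/(2π) = 5470 Hz.

(a) f₀ = 5.072e+04 Hz  (b) Q = 9.273  (c) BW = 5470 Hz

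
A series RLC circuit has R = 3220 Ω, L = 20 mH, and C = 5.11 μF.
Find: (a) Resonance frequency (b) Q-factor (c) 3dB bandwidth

Step 1 — Resonance: ω₀ = 1/√(LC) = 1/√(0.02·5.11e-06) = 3128 rad/s.
Step 2 — f₀ = ω₀/(2π) = 497.8 Hz.
Step 3 — Series Q: Q = ω₀L/R = 3128·0.02/3220 = 0.01943.
Step 4 — Bandwidth: Δω = ω₀/Q = 1.61e+05 rad/s; BW = Δω/(2π) = 2.562e+04 Hz.

(a) f₀ = 497.8 Hz  (b) Q = 0.01943  (c) BW = 2.562e+04 Hz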